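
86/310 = 43/155 =0.28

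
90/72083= 90/72083 = 0.00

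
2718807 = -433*( - 6279)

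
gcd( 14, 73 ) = 1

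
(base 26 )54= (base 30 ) 4e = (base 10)134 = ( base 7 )251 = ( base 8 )206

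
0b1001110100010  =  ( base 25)811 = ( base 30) 5hg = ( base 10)5026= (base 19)dha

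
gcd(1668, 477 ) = 3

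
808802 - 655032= 153770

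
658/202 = 3 + 26/101 = 3.26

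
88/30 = 2  +  14/15 = 2.93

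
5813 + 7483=13296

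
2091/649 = 3  +  144/649 = 3.22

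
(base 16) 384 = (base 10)900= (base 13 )543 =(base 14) 484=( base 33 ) R9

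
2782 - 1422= 1360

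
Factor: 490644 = 2^2 *3^3*7^1*11^1  *  59^1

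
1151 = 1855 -704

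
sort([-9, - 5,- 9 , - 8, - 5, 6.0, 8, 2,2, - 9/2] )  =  [ - 9, - 9, - 8, - 5,-5,- 9/2,2, 2, 6.0,8] 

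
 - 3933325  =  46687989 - 50621314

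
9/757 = 9/757 = 0.01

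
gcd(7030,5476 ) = 74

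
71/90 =71/90 = 0.79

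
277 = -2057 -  - 2334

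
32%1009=32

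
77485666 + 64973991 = 142459657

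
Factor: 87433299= 3^2*31^1*313381^1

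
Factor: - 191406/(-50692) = 219/58 = 2^( - 1)*3^1*29^(-1)*73^1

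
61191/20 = 61191/20 = 3059.55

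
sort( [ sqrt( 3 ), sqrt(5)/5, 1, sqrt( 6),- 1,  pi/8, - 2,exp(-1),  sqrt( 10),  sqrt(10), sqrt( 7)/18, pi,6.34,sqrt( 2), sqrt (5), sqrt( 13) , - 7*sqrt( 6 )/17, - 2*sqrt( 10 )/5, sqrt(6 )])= [ -2, - 2*sqrt( 10 )/5, - 7*sqrt (6)/17, - 1 , sqrt(7)/18, exp( - 1),pi/8, sqrt( 5)/5,1,  sqrt( 2), sqrt( 3 ) , sqrt(5), sqrt( 6), sqrt( 6),  pi, sqrt(10),  sqrt(10 ),sqrt( 13 ), 6.34 ] 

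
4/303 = 4/303 = 0.01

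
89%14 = 5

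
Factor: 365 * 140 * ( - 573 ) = -2^2 * 3^1*5^2*7^1 * 73^1* 191^1 = - 29280300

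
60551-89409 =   -  28858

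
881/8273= 881/8273  =  0.11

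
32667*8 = 261336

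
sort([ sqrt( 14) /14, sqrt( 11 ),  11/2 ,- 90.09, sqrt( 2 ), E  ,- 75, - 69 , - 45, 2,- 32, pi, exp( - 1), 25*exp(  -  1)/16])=[ - 90.09,- 75, - 69,-45, - 32,sqrt( 14 ) /14, exp ( - 1 ),  25*exp ( - 1)/16, sqrt( 2), 2, E, pi, sqrt( 11), 11/2]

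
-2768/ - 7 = 2768/7 = 395.43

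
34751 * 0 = 0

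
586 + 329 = 915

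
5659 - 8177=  - 2518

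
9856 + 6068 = 15924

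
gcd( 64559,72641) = 1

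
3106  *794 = 2466164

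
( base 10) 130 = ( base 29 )4e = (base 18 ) 74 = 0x82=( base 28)4i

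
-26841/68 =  - 26841/68 = - 394.72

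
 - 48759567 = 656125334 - 704884901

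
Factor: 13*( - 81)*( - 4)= 2^2*3^4*13^1 = 4212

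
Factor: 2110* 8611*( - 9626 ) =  - 174896815460 = - 2^2*5^1 *79^1*109^1*211^1*4813^1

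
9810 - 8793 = 1017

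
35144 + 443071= 478215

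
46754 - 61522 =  - 14768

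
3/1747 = 3/1747= 0.00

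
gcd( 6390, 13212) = 18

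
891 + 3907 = 4798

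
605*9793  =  5924765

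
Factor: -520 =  - 2^3 * 5^1*13^1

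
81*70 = 5670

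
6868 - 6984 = - 116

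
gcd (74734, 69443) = 11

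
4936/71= 4936/71 =69.52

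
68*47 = 3196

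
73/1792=73/1792  =  0.04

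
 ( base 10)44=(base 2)101100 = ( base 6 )112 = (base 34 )1a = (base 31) 1d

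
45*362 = 16290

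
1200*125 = 150000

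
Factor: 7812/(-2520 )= -2^( - 1 )*5^ ( - 1)* 31^1 = - 31/10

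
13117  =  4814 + 8303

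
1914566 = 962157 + 952409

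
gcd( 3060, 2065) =5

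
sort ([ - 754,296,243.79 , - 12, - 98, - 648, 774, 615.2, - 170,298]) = [ - 754, - 648,  -  170 , -98,  -  12, 243.79,296, 298, 615.2,  774] 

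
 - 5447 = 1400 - 6847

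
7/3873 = 7/3873 = 0.00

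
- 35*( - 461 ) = 16135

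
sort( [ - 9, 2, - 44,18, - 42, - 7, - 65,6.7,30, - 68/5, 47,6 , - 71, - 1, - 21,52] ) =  [ - 71, - 65,-44, - 42, - 21, - 68/5, - 9, - 7, - 1,2,6,6.7,18 , 30,47,52]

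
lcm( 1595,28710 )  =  28710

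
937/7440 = 937/7440 = 0.13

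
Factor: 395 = 5^1 * 79^1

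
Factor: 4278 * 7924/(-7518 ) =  - 2^2  *  23^1* 31^1*179^(- 1 )*283^1 = -807116/179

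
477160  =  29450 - - 447710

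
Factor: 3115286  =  2^1*79^1*19717^1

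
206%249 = 206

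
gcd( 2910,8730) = 2910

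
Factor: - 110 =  - 2^1*5^1*11^1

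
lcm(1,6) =6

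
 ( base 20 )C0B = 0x12cb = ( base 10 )4811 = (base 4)1023023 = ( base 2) 1001011001011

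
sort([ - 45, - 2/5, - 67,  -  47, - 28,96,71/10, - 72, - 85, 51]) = [ - 85, - 72, - 67 ,- 47 ,  -  45, - 28, - 2/5,  71/10, 51,96 ] 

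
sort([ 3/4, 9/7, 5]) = [3/4,9/7, 5]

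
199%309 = 199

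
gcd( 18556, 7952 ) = 4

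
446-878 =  - 432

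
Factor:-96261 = -3^1*11^1*2917^1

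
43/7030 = 43/7030 = 0.01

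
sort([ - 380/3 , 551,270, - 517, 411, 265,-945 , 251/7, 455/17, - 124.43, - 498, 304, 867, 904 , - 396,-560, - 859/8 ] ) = [ - 945, -560,  -  517, - 498, - 396, - 380/3, - 124.43, - 859/8, 455/17,251/7, 265, 270 , 304 , 411, 551, 867,904]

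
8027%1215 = 737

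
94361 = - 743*( - 127)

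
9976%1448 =1288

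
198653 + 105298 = 303951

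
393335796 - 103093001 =290242795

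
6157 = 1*6157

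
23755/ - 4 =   -  23755/4 = - 5938.75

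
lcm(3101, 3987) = 27909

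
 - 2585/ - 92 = 28 +9/92 = 28.10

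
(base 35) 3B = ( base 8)164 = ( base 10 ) 116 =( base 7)224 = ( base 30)3q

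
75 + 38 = 113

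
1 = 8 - 7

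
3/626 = 3/626=0.00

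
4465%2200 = 65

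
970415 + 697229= 1667644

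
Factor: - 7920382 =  - 2^1*79^1*50129^1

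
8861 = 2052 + 6809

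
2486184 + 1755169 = 4241353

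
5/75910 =1/15182 = 0.00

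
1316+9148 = 10464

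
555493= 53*10481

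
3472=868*4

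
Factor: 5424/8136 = 2^1*3^( - 1 ) = 2/3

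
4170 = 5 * 834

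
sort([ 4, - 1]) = [ - 1, 4 ] 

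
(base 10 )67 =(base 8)103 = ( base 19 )3a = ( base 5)232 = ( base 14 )4b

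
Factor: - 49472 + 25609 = - 7^2 * 487^1 = - 23863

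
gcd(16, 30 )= 2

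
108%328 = 108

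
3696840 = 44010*84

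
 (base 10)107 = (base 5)412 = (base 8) 153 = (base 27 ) 3q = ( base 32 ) 3b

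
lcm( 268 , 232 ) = 15544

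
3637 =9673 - 6036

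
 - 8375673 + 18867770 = 10492097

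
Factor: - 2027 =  - 2027^1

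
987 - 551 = 436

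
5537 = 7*791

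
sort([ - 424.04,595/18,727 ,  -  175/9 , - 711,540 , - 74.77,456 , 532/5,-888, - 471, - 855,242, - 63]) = [-888, - 855, - 711, - 471, - 424.04,-74.77, - 63, - 175/9, 595/18,532/5,242,456,540,727 ]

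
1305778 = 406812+898966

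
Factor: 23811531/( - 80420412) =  - 7937177/26806804 = - 2^( - 2 )*6701701^( - 1)*7937177^1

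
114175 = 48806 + 65369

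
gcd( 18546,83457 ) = 9273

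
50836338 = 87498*581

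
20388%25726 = 20388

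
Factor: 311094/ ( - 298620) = -2^ ( - 1)*5^(  -  1)*79^(  -  1) *823^1 = - 823/790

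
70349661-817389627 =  - 747039966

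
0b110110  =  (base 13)42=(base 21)2C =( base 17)33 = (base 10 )54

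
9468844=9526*994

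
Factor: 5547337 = 109^1*50893^1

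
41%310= 41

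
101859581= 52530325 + 49329256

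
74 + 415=489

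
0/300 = 0 = 0.00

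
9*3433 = 30897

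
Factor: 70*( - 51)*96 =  - 2^6* 3^2*5^1*7^1 * 17^1= - 342720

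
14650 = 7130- - 7520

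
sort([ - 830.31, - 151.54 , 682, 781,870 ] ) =[ - 830.31, - 151.54,682,781, 870]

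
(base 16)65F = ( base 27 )26b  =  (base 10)1631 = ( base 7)4520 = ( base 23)31L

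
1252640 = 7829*160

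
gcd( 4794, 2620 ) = 2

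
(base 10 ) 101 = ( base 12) 85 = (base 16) 65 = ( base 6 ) 245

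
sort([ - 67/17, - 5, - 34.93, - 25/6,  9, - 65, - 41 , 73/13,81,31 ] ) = [-65,-41, - 34.93, - 5, - 25/6, - 67/17,73/13,9, 31,81 ] 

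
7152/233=30+162/233 = 30.70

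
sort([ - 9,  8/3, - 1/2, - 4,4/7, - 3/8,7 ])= [ - 9, - 4, - 1/2, - 3/8, 4/7,8/3,7 ]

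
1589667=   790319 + 799348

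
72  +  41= 113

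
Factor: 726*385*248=69318480= 2^4*3^1*5^1 * 7^1*11^3 * 31^1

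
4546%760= 746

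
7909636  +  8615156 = 16524792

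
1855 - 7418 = -5563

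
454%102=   46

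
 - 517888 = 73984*( - 7) 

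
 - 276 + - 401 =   -  677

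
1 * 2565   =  2565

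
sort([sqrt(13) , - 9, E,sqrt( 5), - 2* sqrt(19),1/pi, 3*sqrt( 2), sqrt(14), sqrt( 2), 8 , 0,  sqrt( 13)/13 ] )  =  [-9,-2*sqrt( 19), 0, sqrt(13)/13, 1/pi,sqrt(2), sqrt(  5), E, sqrt( 13), sqrt(14 ),3 * sqrt( 2), 8 ]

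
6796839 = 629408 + 6167431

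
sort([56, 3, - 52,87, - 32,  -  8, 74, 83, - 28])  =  [  -  52, - 32, - 28, - 8, 3, 56,74, 83, 87 ]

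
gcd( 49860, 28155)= 15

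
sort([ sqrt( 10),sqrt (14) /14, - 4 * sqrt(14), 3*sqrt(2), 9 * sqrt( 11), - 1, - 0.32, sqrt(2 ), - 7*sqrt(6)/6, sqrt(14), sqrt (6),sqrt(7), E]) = [  -  4*sqrt ( 14),-7*sqrt(6 ) /6, - 1 , - 0.32, sqrt( 14) /14, sqrt( 2),  sqrt( 6), sqrt(7 ), E, sqrt( 10), sqrt(14),3*sqrt(2), 9*sqrt(11)] 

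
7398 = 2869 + 4529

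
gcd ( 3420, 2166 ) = 114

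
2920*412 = 1203040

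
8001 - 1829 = 6172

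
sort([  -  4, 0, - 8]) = [ -8, - 4 , 0]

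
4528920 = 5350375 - 821455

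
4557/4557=1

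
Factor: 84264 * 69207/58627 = 253550376/2549= 2^3*3^2*17^1*59^1*2549^(  -  1)  *  3511^1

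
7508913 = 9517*789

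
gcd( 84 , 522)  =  6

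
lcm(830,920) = 76360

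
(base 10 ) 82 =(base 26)34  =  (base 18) 4A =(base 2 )1010010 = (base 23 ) 3D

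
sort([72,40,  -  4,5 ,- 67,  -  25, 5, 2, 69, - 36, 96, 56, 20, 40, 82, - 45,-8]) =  [-67, - 45, - 36,  -  25, - 8, - 4, 2, 5,  5,20,40, 40, 56, 69,72,82, 96]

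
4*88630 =354520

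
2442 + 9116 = 11558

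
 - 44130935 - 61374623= - 105505558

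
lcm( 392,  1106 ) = 30968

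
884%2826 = 884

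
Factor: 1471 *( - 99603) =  -146516013 = - 3^3*7^1*17^1*31^1*1471^1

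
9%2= 1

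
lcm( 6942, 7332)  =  652548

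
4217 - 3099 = 1118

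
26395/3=8798 + 1/3 = 8798.33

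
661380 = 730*906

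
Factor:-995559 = - 3^1*37^1* 8969^1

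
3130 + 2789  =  5919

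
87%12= 3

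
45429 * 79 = 3588891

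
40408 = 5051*8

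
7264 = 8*908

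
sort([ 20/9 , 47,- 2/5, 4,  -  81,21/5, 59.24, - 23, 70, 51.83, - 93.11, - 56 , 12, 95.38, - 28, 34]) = [ - 93.11,-81, - 56,  -  28,-23, - 2/5,  20/9,4, 21/5,12, 34, 47, 51.83, 59.24, 70, 95.38 ] 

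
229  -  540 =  - 311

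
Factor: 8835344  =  2^4*7^1* 78887^1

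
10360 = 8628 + 1732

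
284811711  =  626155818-341344107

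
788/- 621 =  - 2+454/621= - 1.27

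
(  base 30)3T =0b1110111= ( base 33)3K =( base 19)65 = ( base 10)119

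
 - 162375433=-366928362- - 204552929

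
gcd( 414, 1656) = 414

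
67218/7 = 67218/7 = 9602.57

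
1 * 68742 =68742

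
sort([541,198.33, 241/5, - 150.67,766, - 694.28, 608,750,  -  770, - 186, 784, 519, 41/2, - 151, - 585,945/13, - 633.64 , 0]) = [  -  770, - 694.28, - 633.64 , - 585,-186, - 151, - 150.67,0,  41/2,241/5, 945/13, 198.33, 519,541,  608,750,766,  784 ]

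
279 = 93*3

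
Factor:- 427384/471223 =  - 2^3*17^( - 1 )*41^1 * 53^(-1)*523^( - 1)*1303^1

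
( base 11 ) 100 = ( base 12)a1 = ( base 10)121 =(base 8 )171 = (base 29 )45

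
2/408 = 1/204 = 0.00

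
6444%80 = 44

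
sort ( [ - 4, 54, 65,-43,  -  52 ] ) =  [ - 52, - 43, - 4, 54,  65] 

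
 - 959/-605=1 + 354/605 = 1.59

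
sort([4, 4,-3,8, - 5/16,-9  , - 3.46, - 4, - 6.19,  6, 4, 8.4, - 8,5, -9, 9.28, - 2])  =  [ - 9,  -  9, - 8,-6.19, - 4, - 3.46,  -  3, - 2, - 5/16, 4, 4, 4,5, 6, 8,8.4, 9.28]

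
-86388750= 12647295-99036045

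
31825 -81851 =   -  50026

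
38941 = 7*5563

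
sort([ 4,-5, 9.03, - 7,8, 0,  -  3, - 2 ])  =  [ - 7  , - 5, - 3,-2,  0,4, 8,9.03]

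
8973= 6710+2263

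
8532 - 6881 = 1651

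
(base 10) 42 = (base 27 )1f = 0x2A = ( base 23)1j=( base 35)17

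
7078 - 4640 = 2438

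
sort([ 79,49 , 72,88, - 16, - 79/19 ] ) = [ - 16, - 79/19, 49,72,79,88 ]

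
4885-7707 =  - 2822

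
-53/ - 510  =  53/510 = 0.10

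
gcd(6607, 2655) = 1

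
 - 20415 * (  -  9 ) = 183735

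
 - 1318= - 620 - 698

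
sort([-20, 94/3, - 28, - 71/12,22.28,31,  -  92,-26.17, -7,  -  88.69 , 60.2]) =[ - 92, - 88.69,  -  28, - 26.17,-20,-7, - 71/12,  22.28,31,94/3,60.2 ] 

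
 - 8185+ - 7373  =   - 15558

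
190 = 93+97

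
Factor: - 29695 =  - 5^1*5939^1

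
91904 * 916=84184064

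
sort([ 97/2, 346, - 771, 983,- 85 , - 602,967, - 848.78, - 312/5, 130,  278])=[-848.78, -771, - 602,  -  85,- 312/5,97/2,130,278 , 346,967, 983 ]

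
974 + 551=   1525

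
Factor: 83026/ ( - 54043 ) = -2^1*11^( - 1 )*17^( - 3 )*41513^1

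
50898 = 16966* 3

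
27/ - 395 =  - 27/395 = - 0.07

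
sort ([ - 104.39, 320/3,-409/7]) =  [ - 104.39, -409/7, 320/3]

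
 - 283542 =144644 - 428186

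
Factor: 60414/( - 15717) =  - 20138/5239 = - 2^1 * 13^( - 2)*31^( -1 ) *10069^1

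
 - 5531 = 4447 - 9978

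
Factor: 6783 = 3^1* 7^1*17^1*19^1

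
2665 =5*533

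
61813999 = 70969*871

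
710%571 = 139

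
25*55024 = 1375600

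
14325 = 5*2865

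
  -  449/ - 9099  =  449/9099 = 0.05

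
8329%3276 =1777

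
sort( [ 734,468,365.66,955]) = [365.66,468,734,  955]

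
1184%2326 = 1184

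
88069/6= 88069/6 = 14678.17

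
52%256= 52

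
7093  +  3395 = 10488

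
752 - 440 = 312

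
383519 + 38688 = 422207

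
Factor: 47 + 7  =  2^1*3^3  =  54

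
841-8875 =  - 8034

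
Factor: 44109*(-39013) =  - 3^2*13^3*29^1*3001^1=- 1720824417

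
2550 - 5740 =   -  3190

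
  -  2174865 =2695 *( - 807 )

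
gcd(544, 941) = 1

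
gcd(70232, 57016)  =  8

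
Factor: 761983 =761983^1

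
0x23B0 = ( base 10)9136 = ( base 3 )110112101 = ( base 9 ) 13471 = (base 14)3488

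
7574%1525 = 1474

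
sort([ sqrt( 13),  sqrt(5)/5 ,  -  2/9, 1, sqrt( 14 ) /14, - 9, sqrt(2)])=[- 9,-2/9,sqrt(14)/14, sqrt(5) /5,  1, sqrt( 2), sqrt(13)]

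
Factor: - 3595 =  - 5^1*719^1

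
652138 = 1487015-834877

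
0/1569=0=0.00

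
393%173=47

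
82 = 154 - 72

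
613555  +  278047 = 891602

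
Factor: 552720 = 2^4 * 3^1*5^1*7^2 *47^1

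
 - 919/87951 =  - 919/87951 = - 0.01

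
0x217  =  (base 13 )322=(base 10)535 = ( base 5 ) 4120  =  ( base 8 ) 1027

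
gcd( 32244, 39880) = 4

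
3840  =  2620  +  1220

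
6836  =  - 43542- - 50378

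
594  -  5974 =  - 5380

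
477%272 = 205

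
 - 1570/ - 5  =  314/1  =  314.00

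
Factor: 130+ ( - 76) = 2^1*3^3 = 54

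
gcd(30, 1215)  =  15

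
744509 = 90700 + 653809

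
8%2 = 0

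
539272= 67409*8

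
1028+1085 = 2113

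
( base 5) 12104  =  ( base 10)904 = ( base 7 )2431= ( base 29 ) 125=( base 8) 1610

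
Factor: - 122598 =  - 2^1*3^2*7^2*139^1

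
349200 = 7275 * 48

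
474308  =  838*566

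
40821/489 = 13607/163 =83.48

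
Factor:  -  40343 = - 40343^1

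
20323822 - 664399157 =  - 644075335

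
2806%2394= 412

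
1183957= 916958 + 266999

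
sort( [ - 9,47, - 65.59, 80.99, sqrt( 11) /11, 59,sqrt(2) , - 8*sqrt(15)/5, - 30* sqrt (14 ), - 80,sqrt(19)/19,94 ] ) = [ - 30*sqrt(14 ), - 80, - 65.59, - 9, - 8  *  sqrt ( 15)/5, sqrt(19)/19,sqrt( 11)/11  ,  sqrt(2),  47, 59,80.99, 94 ] 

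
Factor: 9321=3^1*13^1*239^1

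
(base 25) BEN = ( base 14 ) 28DA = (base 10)7248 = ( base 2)1110001010000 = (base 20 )i28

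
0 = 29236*0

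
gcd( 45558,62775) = 9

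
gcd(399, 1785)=21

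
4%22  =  4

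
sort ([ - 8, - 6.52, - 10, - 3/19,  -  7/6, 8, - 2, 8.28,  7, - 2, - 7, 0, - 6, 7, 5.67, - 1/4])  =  [  -  10, - 8,-7, - 6.52, - 6, - 2 , - 2,-7/6,- 1/4, - 3/19,0, 5.67, 7, 7, 8,8.28 ] 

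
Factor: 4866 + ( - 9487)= - 4621^1 =- 4621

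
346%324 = 22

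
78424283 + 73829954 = 152254237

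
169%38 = 17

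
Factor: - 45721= -13^1*3517^1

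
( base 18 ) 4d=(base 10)85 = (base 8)125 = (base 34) 2H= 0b1010101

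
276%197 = 79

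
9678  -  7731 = 1947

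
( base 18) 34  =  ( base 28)22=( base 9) 64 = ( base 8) 72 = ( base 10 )58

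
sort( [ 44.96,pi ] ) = [pi , 44.96] 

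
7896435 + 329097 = 8225532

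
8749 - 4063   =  4686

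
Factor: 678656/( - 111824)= - 176/29 = -2^4*11^1*29^( - 1)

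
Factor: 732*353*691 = 178551636 =2^2*3^1 * 61^1 * 353^1 * 691^1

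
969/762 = 323/254 =1.27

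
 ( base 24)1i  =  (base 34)18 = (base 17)28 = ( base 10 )42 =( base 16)2a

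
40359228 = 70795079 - 30435851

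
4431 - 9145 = -4714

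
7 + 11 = 18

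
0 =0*24586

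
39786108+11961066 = 51747174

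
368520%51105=10785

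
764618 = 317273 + 447345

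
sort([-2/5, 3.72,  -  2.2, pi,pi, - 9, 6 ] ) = [ - 9,-2.2, - 2/5,  pi, pi, 3.72, 6]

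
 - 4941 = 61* ( - 81 ) 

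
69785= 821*85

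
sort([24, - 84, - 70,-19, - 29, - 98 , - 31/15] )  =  [ - 98, - 84,  -  70, - 29,-19, - 31/15,  24]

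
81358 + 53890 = 135248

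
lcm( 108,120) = 1080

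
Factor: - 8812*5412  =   - 2^4*3^1*11^1 * 41^1*2203^1 = - 47690544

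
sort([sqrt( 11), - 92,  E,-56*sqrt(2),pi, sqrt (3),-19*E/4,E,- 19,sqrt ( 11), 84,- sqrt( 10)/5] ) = [ - 92, - 56 * sqrt( 2),- 19, - 19*E/4, - sqrt(10)/5 , sqrt(3),E,E,pi,sqrt( 11),sqrt( 11),84 ] 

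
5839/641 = 5839/641=9.11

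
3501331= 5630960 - 2129629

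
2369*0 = 0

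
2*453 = 906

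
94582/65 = 1455 + 7/65 = 1455.11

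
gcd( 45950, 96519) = 1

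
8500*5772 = 49062000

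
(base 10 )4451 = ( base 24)7hb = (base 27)62N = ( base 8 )10543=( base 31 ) 4JI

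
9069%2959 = 192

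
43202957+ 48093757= 91296714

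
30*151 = 4530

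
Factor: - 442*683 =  - 301886=- 2^1*13^1*17^1*683^1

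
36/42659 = 36/42659 = 0.00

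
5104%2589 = 2515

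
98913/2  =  49456  +  1/2 =49456.50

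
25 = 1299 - 1274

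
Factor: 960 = 2^6 * 3^1 * 5^1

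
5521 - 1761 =3760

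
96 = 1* 96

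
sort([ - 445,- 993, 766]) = [ - 993, - 445, 766] 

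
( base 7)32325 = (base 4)1331313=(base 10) 8055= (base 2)1111101110111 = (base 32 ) 7RN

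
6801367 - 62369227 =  - 55567860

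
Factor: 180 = 2^2*3^2*5^1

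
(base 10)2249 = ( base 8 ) 4311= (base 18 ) 6GH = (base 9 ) 3068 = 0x8c9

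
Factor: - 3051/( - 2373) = 3^2*7^( - 1) = 9/7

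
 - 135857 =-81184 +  - 54673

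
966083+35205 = 1001288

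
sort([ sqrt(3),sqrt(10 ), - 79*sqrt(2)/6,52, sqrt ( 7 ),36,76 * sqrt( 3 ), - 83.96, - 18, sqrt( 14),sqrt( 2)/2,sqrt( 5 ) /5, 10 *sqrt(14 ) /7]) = [ - 83.96, - 79*sqrt( 2) /6, - 18,sqrt(5 ) /5,sqrt ( 2)/2,sqrt( 3 ),sqrt(7),sqrt ( 10 ),sqrt(14),10*sqrt( 14) /7,36, 52,76*sqrt( 3 )]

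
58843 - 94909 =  - 36066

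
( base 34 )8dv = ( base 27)D91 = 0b10010111111001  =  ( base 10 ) 9721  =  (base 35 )7wq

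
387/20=19+ 7/20= 19.35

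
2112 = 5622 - 3510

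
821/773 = 1 + 48/773  =  1.06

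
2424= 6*404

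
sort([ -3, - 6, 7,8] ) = [ - 6, -3, 7, 8 ]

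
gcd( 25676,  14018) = 2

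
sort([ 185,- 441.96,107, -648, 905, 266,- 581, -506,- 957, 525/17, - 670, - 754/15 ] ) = [ - 957 , - 670, - 648, - 581, - 506,  -  441.96, - 754/15, 525/17,107, 185, 266,905 ] 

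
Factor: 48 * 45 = 2^4 * 3^3 * 5^1 = 2160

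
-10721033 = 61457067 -72178100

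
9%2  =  1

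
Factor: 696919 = 137^1 * 5087^1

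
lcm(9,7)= 63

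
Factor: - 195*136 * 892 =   -  2^5*3^1*5^1*13^1*17^1*223^1 = - 23655840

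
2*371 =742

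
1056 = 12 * 88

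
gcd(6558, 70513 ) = 1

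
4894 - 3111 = 1783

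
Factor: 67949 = 7^1*17^1*571^1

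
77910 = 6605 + 71305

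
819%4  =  3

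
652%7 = 1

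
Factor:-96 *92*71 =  - 627072  =  -2^7*3^1*23^1 * 71^1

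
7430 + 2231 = 9661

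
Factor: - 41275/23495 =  - 5^1*13^1 * 37^ ( -1) = - 65/37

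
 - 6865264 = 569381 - 7434645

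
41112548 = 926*44398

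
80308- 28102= 52206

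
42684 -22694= 19990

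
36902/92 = 401 + 5/46 = 401.11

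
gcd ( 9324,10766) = 14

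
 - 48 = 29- 77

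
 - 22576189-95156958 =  - 117733147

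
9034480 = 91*99280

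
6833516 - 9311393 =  - 2477877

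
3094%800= 694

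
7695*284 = 2185380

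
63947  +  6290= 70237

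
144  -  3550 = -3406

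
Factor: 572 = 2^2 * 11^1*13^1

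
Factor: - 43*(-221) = 13^1*17^1*43^1 =9503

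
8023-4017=4006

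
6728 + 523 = 7251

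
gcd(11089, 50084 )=1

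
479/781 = 479/781 = 0.61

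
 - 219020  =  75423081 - 75642101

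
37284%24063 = 13221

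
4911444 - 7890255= - 2978811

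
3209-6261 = - 3052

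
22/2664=11/1332 = 0.01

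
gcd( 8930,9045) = 5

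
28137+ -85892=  - 57755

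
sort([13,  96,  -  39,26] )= [ - 39,  13,  26,  96]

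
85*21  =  1785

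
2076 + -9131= -7055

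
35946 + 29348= 65294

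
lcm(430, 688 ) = 3440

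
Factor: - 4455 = - 3^4*5^1 * 11^1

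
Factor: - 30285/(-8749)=45/13 = 3^2*5^1*13^(  -  1)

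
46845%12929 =8058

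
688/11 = 62+6/11 = 62.55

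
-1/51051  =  - 1 + 51050/51051 = -0.00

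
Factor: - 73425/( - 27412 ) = 2^ ( - 2 )*3^1*5^2*7^ ( - 1 ) = 75/28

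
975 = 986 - 11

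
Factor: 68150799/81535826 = 2^( - 1)* 3^2*43^( - 1)*47^1 * 367^1*439^1*948091^( - 1)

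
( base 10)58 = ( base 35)1N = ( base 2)111010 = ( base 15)3D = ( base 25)28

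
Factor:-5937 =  - 3^1*1979^1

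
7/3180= 7/3180=0.00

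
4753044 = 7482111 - 2729067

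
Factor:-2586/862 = - 3 = - 3^1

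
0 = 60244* 0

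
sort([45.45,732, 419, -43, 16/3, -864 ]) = [ - 864, - 43, 16/3, 45.45,419, 732] 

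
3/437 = 3/437 = 0.01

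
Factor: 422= 2^1 *211^1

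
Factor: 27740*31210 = 2^3*5^2  *19^1*73^1*3121^1 = 865765400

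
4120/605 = 6+ 98/121 = 6.81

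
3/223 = 3/223= 0.01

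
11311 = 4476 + 6835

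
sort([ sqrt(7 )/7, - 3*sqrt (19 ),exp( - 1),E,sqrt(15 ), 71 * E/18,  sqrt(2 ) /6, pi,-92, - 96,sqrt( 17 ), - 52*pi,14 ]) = [- 52*pi,- 96,-92,-3*sqrt ( 19), sqrt( 2)/6, exp( - 1 ), sqrt( 7)/7, E,pi, sqrt( 15 ), sqrt( 17),71*E/18,14 ] 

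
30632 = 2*15316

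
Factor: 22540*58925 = 1328169500= 2^2*5^3 * 7^2*23^1*2357^1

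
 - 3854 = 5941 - 9795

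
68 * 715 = 48620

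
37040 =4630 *8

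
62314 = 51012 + 11302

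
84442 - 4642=79800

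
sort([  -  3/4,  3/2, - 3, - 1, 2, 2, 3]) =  [ - 3, - 1, - 3/4,3/2,2 , 2,3]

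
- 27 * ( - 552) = 14904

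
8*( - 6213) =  - 49704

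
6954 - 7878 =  - 924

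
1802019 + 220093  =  2022112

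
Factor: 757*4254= 2^1*3^1*709^1*757^1 = 3220278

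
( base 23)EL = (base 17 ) 133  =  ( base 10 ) 343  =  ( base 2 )101010111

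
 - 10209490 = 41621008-51830498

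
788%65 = 8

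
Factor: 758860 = 2^2*5^1*19^1*1997^1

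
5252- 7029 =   -  1777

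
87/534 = 29/178= 0.16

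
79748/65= 1226 + 58/65 = 1226.89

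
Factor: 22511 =22511^1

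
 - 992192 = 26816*(-37) 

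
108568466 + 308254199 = 416822665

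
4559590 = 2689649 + 1869941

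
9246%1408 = 798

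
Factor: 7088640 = 2^9*3^1*5^1*13^1 * 71^1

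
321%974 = 321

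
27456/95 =289 + 1/95 = 289.01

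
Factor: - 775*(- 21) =3^1*5^2*7^1*31^1 = 16275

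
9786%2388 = 234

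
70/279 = 70/279 = 0.25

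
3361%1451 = 459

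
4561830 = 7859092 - 3297262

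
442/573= 442/573 = 0.77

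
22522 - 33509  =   - 10987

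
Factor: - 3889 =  - 3889^1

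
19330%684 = 178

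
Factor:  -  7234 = - 2^1*3617^1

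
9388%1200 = 988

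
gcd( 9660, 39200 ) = 140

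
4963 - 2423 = 2540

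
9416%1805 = 391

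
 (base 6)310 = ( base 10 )114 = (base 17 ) 6C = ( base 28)42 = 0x72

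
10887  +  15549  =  26436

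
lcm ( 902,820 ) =9020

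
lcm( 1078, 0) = 0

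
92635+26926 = 119561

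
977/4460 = 977/4460= 0.22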